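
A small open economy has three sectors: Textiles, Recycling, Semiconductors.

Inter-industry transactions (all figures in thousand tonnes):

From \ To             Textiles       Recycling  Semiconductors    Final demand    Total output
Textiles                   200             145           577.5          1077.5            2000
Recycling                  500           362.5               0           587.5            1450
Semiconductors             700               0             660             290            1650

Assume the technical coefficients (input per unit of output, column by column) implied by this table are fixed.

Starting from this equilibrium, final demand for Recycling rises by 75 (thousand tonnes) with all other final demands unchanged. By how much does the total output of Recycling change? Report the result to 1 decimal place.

Δx_2 = 105.0

Technical coefficients a_ij = z_ij / X_j:
  a_11 = 200/2000 = 0.10, a_21 = 500/2000 = 0.25, a_31 = 700/2000 = 0.35
  a_12 = 145/1450 = 0.10, a_22 = 362.5/1450 = 0.25, a_32 = 0/1450 = 0.00
  a_13 = 577.5/1650 = 0.35, a_23 = 0/1650 = 0.00, a_33 = 660/1650 = 0.40
I − A =
  [   0.90    -0.10    -0.35]
  [  -0.25     0.75     0.00]
  [  -0.35     0.00     0.60]
Cofactors of I−A, C_ij = (−1)^(i+j)·(minor ij) (rows/columns in the sector order above):
  C_11 = (0.75)(0.60) − (0.00)(0.00) = 0.4500
  C_12 = −[(-0.25)(0.60) − (0.00)(-0.35)] = 0.1500
  C_13 = (-0.25)(0.00) − (0.75)(-0.35) = 0.2625
  C_21 = −[(-0.10)(0.60) − (-0.35)(0.00)] = 0.0600
  C_22 = (0.90)(0.60) − (-0.35)(-0.35) = 0.4175
  C_23 = −[(0.90)(0.00) − (-0.10)(-0.35)] = 0.0350
  C_31 = (-0.10)(0.00) − (-0.35)(0.75) = 0.2625
  C_32 = −[(0.90)(0.00) − (-0.35)(-0.25)] = 0.0875
  C_33 = (0.90)(0.75) − (-0.10)(-0.25) = 0.6500
det(I−A) = Σ_j (I−A)_1j·C_1j = (0.90)(0.4500) + (-0.10)(0.1500) + (-0.35)(0.2625) = 0.298125
adj(I−A) = Cᵀ =
  [ 0.4500   0.0600   0.2625]
  [ 0.1500   0.4175   0.0875]
  [ 0.2625   0.0350   0.6500]
(I − A)⁻¹ = adj(I−A) / det(I−A) ≈
  [   1.5094     0.2013     0.8805]
  [   0.5031     1.4004     0.2935]
  [   0.8805     0.1174     2.1803]
Δx = (I − A)⁻¹ Δd with Δd having +75 in the Recycling component and 0 elsewhere.
So Δx_2 = L_22 · (+75), where L_22 = adj(I−A)_22 / det(I−A) = 0.4175 / 0.298125.
Δx_2 = 0.4175 × (+75) / 0.298125 = 31.3125 / 0.298125 ≈ 105.0.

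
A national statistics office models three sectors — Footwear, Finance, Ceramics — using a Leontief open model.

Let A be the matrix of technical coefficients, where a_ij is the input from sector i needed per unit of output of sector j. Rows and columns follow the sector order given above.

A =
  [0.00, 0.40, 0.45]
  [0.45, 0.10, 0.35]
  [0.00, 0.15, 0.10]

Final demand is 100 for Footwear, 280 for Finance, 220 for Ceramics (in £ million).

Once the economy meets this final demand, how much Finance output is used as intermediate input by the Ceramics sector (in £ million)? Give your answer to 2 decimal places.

I − A =
  [   1.00    -0.40    -0.45]
  [  -0.45     0.90    -0.35]
  [   0.00    -0.15     0.90]
Cofactors of I−A, C_ij = (−1)^(i+j)·(minor ij) (rows/columns in the sector order above):
  C_11 = (0.90)(0.90) − (-0.35)(-0.15) = 0.7575
  C_12 = −[(-0.45)(0.90) − (-0.35)(0.00)] = 0.4050
  C_13 = (-0.45)(-0.15) − (0.90)(0.00) = 0.0675
  C_21 = −[(-0.40)(0.90) − (-0.45)(-0.15)] = 0.4275
  C_22 = (1.00)(0.90) − (-0.45)(0.00) = 0.9000
  C_23 = −[(1.00)(-0.15) − (-0.40)(0.00)] = 0.1500
  C_31 = (-0.40)(-0.35) − (-0.45)(0.90) = 0.5450
  C_32 = −[(1.00)(-0.35) − (-0.45)(-0.45)] = 0.5525
  C_33 = (1.00)(0.90) − (-0.40)(-0.45) = 0.7200
det(I−A) = Σ_j (I−A)_1j·C_1j = (1.00)(0.7575) + (-0.40)(0.4050) + (-0.45)(0.0675) = 0.565125
adj(I−A) = Cᵀ =
  [ 0.7575   0.4275   0.5450]
  [ 0.4050   0.9000   0.5525]
  [ 0.0675   0.1500   0.7200]
(I − A)⁻¹ = adj(I−A) / det(I−A) ≈
  [   1.3404     0.7565     0.9644]
  [   0.7167     1.5926     0.9777]
  [   0.1194     0.2654     1.2741]
First solve x = (I − A)⁻¹ d = adj(I−A)·d / det(I−A); in particular x_3 = (0.0675·100 + 0.1500·280 + 0.7200·220) / 0.565125 = 207.15 / 0.565125 ≈ 366.5561.
Intermediate flow from 2 to 3: z_23 = a_23 · x_3 = 0.35 × 207.15 / 0.565125 = 72.5025 / 0.565125 ≈ 128.29.

z_23 = 128.29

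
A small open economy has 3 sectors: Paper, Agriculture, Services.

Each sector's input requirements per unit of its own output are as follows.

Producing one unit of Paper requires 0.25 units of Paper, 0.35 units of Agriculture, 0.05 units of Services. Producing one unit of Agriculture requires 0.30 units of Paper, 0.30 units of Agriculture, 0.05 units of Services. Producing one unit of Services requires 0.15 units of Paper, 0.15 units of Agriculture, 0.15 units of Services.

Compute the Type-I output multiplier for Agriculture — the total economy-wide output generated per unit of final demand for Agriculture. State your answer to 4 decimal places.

m_2 = 2.7692

I − A =
  [   0.75    -0.30    -0.15]
  [  -0.35     0.70    -0.15]
  [  -0.05    -0.05     0.85]
Cofactors of I−A, C_ij = (−1)^(i+j)·(minor ij) (rows/columns in the sector order above):
  C_11 = (0.70)(0.85) − (-0.15)(-0.05) = 0.5875
  C_12 = −[(-0.35)(0.85) − (-0.15)(-0.05)] = 0.3050
  C_13 = (-0.35)(-0.05) − (0.70)(-0.05) = 0.0525
  C_21 = −[(-0.30)(0.85) − (-0.15)(-0.05)] = 0.2625
  C_22 = (0.75)(0.85) − (-0.15)(-0.05) = 0.6300
  C_23 = −[(0.75)(-0.05) − (-0.30)(-0.05)] = 0.0525
  C_31 = (-0.30)(-0.15) − (-0.15)(0.70) = 0.1500
  C_32 = −[(0.75)(-0.15) − (-0.15)(-0.35)] = 0.1650
  C_33 = (0.75)(0.70) − (-0.30)(-0.35) = 0.4200
det(I−A) = Σ_j (I−A)_1j·C_1j = (0.75)(0.5875) + (-0.30)(0.3050) + (-0.15)(0.0525) = 0.34125
adj(I−A) = Cᵀ =
  [ 0.5875   0.2625   0.1500]
  [ 0.3050   0.6300   0.1650]
  [ 0.0525   0.0525   0.4200]
(I − A)⁻¹ = adj(I−A) / det(I−A) ≈
  [   1.72161     0.76923     0.43956]
  [   0.89377     1.84615     0.48352]
  [   0.15385     0.15385     1.23077]
The output multiplier for sector j is the column-j sum of the Leontief inverse (I − A)⁻¹ = adj(I−A) / det(I−A).
Column 2 of adj(I−A): (0.2625, 0.6300, 0.0525); det(I−A) = 0.34125.
m_2 = (0.2625 + 0.6300 + 0.0525) / 0.34125 = 0.945 / 0.34125 ≈ 2.7692.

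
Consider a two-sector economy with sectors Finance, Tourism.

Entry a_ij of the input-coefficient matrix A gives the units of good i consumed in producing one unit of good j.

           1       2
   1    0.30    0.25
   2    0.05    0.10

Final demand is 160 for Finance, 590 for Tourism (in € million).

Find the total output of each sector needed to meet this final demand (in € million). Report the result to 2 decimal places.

x_1 = 472.06, x_2 = 681.78

I − A =
  [   0.70    -0.25]
  [  -0.05     0.90]
det(I−A) = (0.70)(0.90) − (-0.25)(-0.05) = 0.6175
adj(I−A) = [[0.90, 0.25], [0.05, 0.70]]
(I − A)⁻¹ = adj(I−A) / det(I−A) ≈
  [   1.4575     0.4049]
  [   0.0810     1.1336]
x = (I − A)⁻¹ d = adj(I−A)·d / det(I−A), with det(I−A) = 0.6175:
  x_1 = (0.90·160 + 0.25·590) / 0.6175 = 291.50 / 0.6175 ≈ 472.06
  x_2 = (0.05·160 + 0.70·590) / 0.6175 = 421.00 / 0.6175 ≈ 681.78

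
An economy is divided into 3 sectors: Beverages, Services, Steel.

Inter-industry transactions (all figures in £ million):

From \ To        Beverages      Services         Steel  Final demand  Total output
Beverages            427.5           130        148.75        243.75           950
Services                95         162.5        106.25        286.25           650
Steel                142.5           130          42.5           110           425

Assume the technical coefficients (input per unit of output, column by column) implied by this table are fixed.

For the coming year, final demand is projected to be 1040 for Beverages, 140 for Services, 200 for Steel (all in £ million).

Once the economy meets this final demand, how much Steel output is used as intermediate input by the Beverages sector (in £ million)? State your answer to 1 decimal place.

Technical coefficients a_ij = z_ij / X_j:
  a_11 = 427.5/950 = 0.45, a_21 = 95/950 = 0.10, a_31 = 142.5/950 = 0.15
  a_12 = 130/650 = 0.20, a_22 = 162.5/650 = 0.25, a_32 = 130/650 = 0.20
  a_13 = 148.75/425 = 0.35, a_23 = 106.25/425 = 0.25, a_33 = 42.5/425 = 0.10
I − A =
  [   0.55    -0.20    -0.35]
  [  -0.10     0.75    -0.25]
  [  -0.15    -0.20     0.90]
Cofactors of I−A, C_ij = (−1)^(i+j)·(minor ij) (rows/columns in the sector order above):
  C_11 = (0.75)(0.90) − (-0.25)(-0.20) = 0.6250
  C_12 = −[(-0.10)(0.90) − (-0.25)(-0.15)] = 0.1275
  C_13 = (-0.10)(-0.20) − (0.75)(-0.15) = 0.1325
  C_21 = −[(-0.20)(0.90) − (-0.35)(-0.20)] = 0.2500
  C_22 = (0.55)(0.90) − (-0.35)(-0.15) = 0.4425
  C_23 = −[(0.55)(-0.20) − (-0.20)(-0.15)] = 0.1400
  C_31 = (-0.20)(-0.25) − (-0.35)(0.75) = 0.3125
  C_32 = −[(0.55)(-0.25) − (-0.35)(-0.10)] = 0.1725
  C_33 = (0.55)(0.75) − (-0.20)(-0.10) = 0.3925
det(I−A) = Σ_j (I−A)_1j·C_1j = (0.55)(0.6250) + (-0.20)(0.1275) + (-0.35)(0.1325) = 0.271875
adj(I−A) = Cᵀ =
  [ 0.6250   0.2500   0.3125]
  [ 0.1275   0.4425   0.1725]
  [ 0.1325   0.1400   0.3925]
(I − A)⁻¹ = adj(I−A) / det(I−A) ≈
  [   2.2989     0.9195     1.1494]
  [   0.4690     1.6276     0.6345]
  [   0.4874     0.5149     1.4437]
First solve x = (I − A)⁻¹ d = adj(I−A)·d / det(I−A); in particular x_1 = (0.6250·1040 + 0.2500·140 + 0.3125·200) / 0.271875 = 747.50 / 0.271875 ≈ 2749.425.
Intermediate flow from 3 to 1: z_31 = a_31 · x_1 = 0.15 × 747.50 / 0.271875 = 112.125 / 0.271875 ≈ 412.4.

z_31 = 412.4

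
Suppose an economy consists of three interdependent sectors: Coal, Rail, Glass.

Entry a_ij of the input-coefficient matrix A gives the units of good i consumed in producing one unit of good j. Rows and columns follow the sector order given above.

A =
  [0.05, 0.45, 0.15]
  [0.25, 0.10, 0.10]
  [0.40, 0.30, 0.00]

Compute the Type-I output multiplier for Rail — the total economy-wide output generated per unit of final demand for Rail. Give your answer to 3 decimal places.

m_2 = 2.933

I − A =
  [   0.95    -0.45    -0.15]
  [  -0.25     0.90    -0.10]
  [  -0.40    -0.30     1.00]
Cofactors of I−A, C_ij = (−1)^(i+j)·(minor ij) (rows/columns in the sector order above):
  C_11 = (0.90)(1.00) − (-0.10)(-0.30) = 0.8700
  C_12 = −[(-0.25)(1.00) − (-0.10)(-0.40)] = 0.2900
  C_13 = (-0.25)(-0.30) − (0.90)(-0.40) = 0.4350
  C_21 = −[(-0.45)(1.00) − (-0.15)(-0.30)] = 0.4950
  C_22 = (0.95)(1.00) − (-0.15)(-0.40) = 0.8900
  C_23 = −[(0.95)(-0.30) − (-0.45)(-0.40)] = 0.4650
  C_31 = (-0.45)(-0.10) − (-0.15)(0.90) = 0.1800
  C_32 = −[(0.95)(-0.10) − (-0.15)(-0.25)] = 0.1325
  C_33 = (0.95)(0.90) − (-0.45)(-0.25) = 0.7425
det(I−A) = Σ_j (I−A)_1j·C_1j = (0.95)(0.8700) + (-0.45)(0.2900) + (-0.15)(0.4350) = 0.63075
adj(I−A) = Cᵀ =
  [ 0.8700   0.4950   0.1800]
  [ 0.2900   0.8900   0.1325]
  [ 0.4350   0.4650   0.7425]
(I − A)⁻¹ = adj(I−A) / det(I−A) ≈
  [   1.3793     0.7848     0.2854]
  [   0.4598     1.4110     0.2101]
  [   0.6897     0.7372     1.1772]
The output multiplier for sector j is the column-j sum of the Leontief inverse (I − A)⁻¹ = adj(I−A) / det(I−A).
Column 2 of adj(I−A): (0.4950, 0.8900, 0.4650); det(I−A) = 0.63075.
m_2 = (0.4950 + 0.8900 + 0.4650) / 0.63075 = 1.85 / 0.63075 ≈ 2.933.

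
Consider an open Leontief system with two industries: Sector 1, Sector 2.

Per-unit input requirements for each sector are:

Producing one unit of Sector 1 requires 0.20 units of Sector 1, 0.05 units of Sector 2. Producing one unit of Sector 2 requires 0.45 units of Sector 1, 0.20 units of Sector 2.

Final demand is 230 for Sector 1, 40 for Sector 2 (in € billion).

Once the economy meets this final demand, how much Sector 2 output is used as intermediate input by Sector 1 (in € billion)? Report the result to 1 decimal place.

z_21 = 16.4

I − A =
  [   0.80    -0.45]
  [  -0.05     0.80]
det(I−A) = (0.80)(0.80) − (-0.45)(-0.05) = 0.6175
adj(I−A) = [[0.80, 0.45], [0.05, 0.80]]
(I − A)⁻¹ = adj(I−A) / det(I−A) ≈
  [   1.2955     0.7287]
  [   0.0810     1.2955]
First solve x = (I − A)⁻¹ d = adj(I−A)·d / det(I−A); in particular x_1 = (0.80·230 + 0.45·40) / 0.6175 = 202.00 / 0.6175 ≈ 327.126.
Intermediate flow from 2 to 1: z_21 = a_21 · x_1 = 0.05 × 202.00 / 0.6175 = 10.10 / 0.6175 ≈ 16.4.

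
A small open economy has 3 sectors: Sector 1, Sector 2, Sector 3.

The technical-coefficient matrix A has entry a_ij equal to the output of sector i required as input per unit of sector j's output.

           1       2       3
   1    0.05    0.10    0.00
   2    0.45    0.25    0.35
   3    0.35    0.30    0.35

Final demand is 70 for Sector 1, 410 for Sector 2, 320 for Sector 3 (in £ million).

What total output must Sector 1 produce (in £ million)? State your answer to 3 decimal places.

I − A =
  [   0.95    -0.10     0.00]
  [  -0.45     0.75    -0.35]
  [  -0.35    -0.30     0.65]
Cofactors of I−A, C_ij = (−1)^(i+j)·(minor ij) (rows/columns in the sector order above):
  C_11 = (0.75)(0.65) − (-0.35)(-0.30) = 0.3825
  C_12 = −[(-0.45)(0.65) − (-0.35)(-0.35)] = 0.4150
  C_13 = (-0.45)(-0.30) − (0.75)(-0.35) = 0.3975
  C_21 = −[(-0.10)(0.65) − (0.00)(-0.30)] = 0.0650
  C_22 = (0.95)(0.65) − (0.00)(-0.35) = 0.6175
  C_23 = −[(0.95)(-0.30) − (-0.10)(-0.35)] = 0.3200
  C_31 = (-0.10)(-0.35) − (0.00)(0.75) = 0.0350
  C_32 = −[(0.95)(-0.35) − (0.00)(-0.45)] = 0.3325
  C_33 = (0.95)(0.75) − (-0.10)(-0.45) = 0.6675
det(I−A) = Σ_j (I−A)_1j·C_1j = (0.95)(0.3825) + (-0.10)(0.4150) + (0.00)(0.3975) = 0.321875
adj(I−A) = Cᵀ =
  [ 0.3825   0.0650   0.0350]
  [ 0.4150   0.6175   0.3325]
  [ 0.3975   0.3200   0.6675]
(I − A)⁻¹ = adj(I−A) / det(I−A) ≈
  [   1.1883     0.2019     0.1087]
  [   1.2893     1.9184     1.0330]
  [   1.2350     0.9942     2.0738]
x = (I − A)⁻¹ d = adj(I−A)·d / det(I−A), with det(I−A) = 0.321875:
  x_1 = (0.3825·70 + 0.0650·410 + 0.0350·320) / 0.321875 = 64.625 / 0.321875 ≈ 200.777
  x_2 = (0.4150·70 + 0.6175·410 + 0.3325·320) / 0.321875 = 388.625 / 0.321875 ≈ 1207.379
  x_3 = (0.3975·70 + 0.3200·410 + 0.6675·320) / 0.321875 = 372.625 / 0.321875 ≈ 1157.670

x_1 = 200.777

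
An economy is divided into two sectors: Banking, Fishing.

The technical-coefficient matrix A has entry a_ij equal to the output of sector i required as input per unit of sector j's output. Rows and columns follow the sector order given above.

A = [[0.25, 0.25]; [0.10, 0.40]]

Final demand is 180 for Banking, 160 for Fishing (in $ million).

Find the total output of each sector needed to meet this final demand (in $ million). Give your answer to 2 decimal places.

x_B = 348.24, x_F = 324.71

I − A =
  [   0.75    -0.25]
  [  -0.10     0.60]
det(I−A) = (0.75)(0.60) − (-0.25)(-0.10) = 0.4250
adj(I−A) = [[0.60, 0.25], [0.10, 0.75]]
(I − A)⁻¹ = adj(I−A) / det(I−A) ≈
  [   1.4118     0.5882]
  [   0.2353     1.7647]
x = (I − A)⁻¹ d = adj(I−A)·d / det(I−A), with det(I−A) = 0.4250:
  x_B = (0.60·180 + 0.25·160) / 0.4250 = 148.00 / 0.4250 ≈ 348.24
  x_F = (0.10·180 + 0.75·160) / 0.4250 = 138.00 / 0.4250 ≈ 324.71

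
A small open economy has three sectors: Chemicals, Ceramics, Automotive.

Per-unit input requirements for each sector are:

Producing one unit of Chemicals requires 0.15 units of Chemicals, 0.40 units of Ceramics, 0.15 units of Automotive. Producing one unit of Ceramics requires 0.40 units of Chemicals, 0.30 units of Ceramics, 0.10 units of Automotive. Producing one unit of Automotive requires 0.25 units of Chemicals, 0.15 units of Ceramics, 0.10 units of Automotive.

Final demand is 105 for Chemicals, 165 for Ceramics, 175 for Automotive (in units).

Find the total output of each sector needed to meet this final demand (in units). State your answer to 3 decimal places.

x_1 = 507.421, x_2 = 599.738, x_3 = 345.652

I − A =
  [   0.85    -0.40    -0.25]
  [  -0.40     0.70    -0.15]
  [  -0.15    -0.10     0.90]
Cofactors of I−A, C_ij = (−1)^(i+j)·(minor ij) (rows/columns in the sector order above):
  C_11 = (0.70)(0.90) − (-0.15)(-0.10) = 0.6150
  C_12 = −[(-0.40)(0.90) − (-0.15)(-0.15)] = 0.3825
  C_13 = (-0.40)(-0.10) − (0.70)(-0.15) = 0.1450
  C_21 = −[(-0.40)(0.90) − (-0.25)(-0.10)] = 0.3850
  C_22 = (0.85)(0.90) − (-0.25)(-0.15) = 0.7275
  C_23 = −[(0.85)(-0.10) − (-0.40)(-0.15)] = 0.1450
  C_31 = (-0.40)(-0.15) − (-0.25)(0.70) = 0.2350
  C_32 = −[(0.85)(-0.15) − (-0.25)(-0.40)] = 0.2275
  C_33 = (0.85)(0.70) − (-0.40)(-0.40) = 0.4350
det(I−A) = Σ_j (I−A)_1j·C_1j = (0.85)(0.6150) + (-0.40)(0.3825) + (-0.25)(0.1450) = 0.3335
adj(I−A) = Cᵀ =
  [ 0.6150   0.3850   0.2350]
  [ 0.3825   0.7275   0.2275]
  [ 0.1450   0.1450   0.4350]
(I − A)⁻¹ = adj(I−A) / det(I−A) ≈
  [   1.8441     1.1544     0.7046]
  [   1.1469     2.1814     0.6822]
  [   0.4348     0.4348     1.3043]
x = (I − A)⁻¹ d = adj(I−A)·d / det(I−A), with det(I−A) = 0.3335:
  x_1 = (0.6150·105 + 0.3850·165 + 0.2350·175) / 0.3335 = 169.225 / 0.3335 ≈ 507.421
  x_2 = (0.3825·105 + 0.7275·165 + 0.2275·175) / 0.3335 = 200.0125 / 0.3335 ≈ 599.738
  x_3 = (0.1450·105 + 0.1450·165 + 0.4350·175) / 0.3335 = 115.275 / 0.3335 ≈ 345.652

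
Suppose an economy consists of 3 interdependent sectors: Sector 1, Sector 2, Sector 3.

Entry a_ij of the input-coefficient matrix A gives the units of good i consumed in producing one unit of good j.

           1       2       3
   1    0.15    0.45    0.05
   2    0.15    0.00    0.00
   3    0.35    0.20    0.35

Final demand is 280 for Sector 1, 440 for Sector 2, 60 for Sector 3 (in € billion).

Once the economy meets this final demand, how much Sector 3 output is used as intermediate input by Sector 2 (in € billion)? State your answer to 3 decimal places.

z_32 = 107.490

I − A =
  [   0.85    -0.45    -0.05]
  [  -0.15     1.00     0.00]
  [  -0.35    -0.20     0.65]
Cofactors of I−A, C_ij = (−1)^(i+j)·(minor ij) (rows/columns in the sector order above):
  C_11 = (1.00)(0.65) − (0.00)(-0.20) = 0.6500
  C_12 = −[(-0.15)(0.65) − (0.00)(-0.35)] = 0.0975
  C_13 = (-0.15)(-0.20) − (1.00)(-0.35) = 0.3800
  C_21 = −[(-0.45)(0.65) − (-0.05)(-0.20)] = 0.3025
  C_22 = (0.85)(0.65) − (-0.05)(-0.35) = 0.5350
  C_23 = −[(0.85)(-0.20) − (-0.45)(-0.35)] = 0.3275
  C_31 = (-0.45)(0.00) − (-0.05)(1.00) = 0.0500
  C_32 = −[(0.85)(0.00) − (-0.05)(-0.15)] = 0.0075
  C_33 = (0.85)(1.00) − (-0.45)(-0.15) = 0.7825
det(I−A) = Σ_j (I−A)_1j·C_1j = (0.85)(0.6500) + (-0.45)(0.0975) + (-0.05)(0.3800) = 0.489625
adj(I−A) = Cᵀ =
  [ 0.6500   0.3025   0.0500]
  [ 0.0975   0.5350   0.0075]
  [ 0.3800   0.3275   0.7825]
(I − A)⁻¹ = adj(I−A) / det(I−A) ≈
  [   1.3275     0.6178     0.1021]
  [   0.1991     1.0927     0.0153]
  [   0.7761     0.6689     1.5982]
First solve x = (I − A)⁻¹ d = adj(I−A)·d / det(I−A); in particular x_2 = (0.0975·280 + 0.5350·440 + 0.0075·60) / 0.489625 = 263.15 / 0.489625 ≈ 537.45213.
Intermediate flow from 3 to 2: z_32 = a_32 · x_2 = 0.20 × 263.15 / 0.489625 = 52.63 / 0.489625 ≈ 107.490.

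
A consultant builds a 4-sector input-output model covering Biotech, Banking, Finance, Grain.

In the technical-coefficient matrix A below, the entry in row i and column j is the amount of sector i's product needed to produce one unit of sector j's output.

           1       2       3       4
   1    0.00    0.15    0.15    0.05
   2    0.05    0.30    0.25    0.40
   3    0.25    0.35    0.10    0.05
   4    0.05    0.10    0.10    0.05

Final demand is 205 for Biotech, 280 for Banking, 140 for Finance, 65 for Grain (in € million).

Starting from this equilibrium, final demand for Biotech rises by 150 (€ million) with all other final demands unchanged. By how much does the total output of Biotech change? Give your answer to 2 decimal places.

I − A =
  [   1.00    -0.15    -0.15    -0.05]
  [  -0.05     0.70    -0.25    -0.40]
  [  -0.25    -0.35     0.90    -0.05]
  [  -0.05    -0.10    -0.10     0.95]
Compute the cofactors C_ij = (−1)^(i+j)·(3×3 minor ij) of I−A; the adjugate is their transpose:
adj(I−A) = Cᵀ =
  [ 0.460625   0.184375   0.140125   0.109250]
  [ 0.130500   0.810500   0.287250   0.363250]
  [ 0.181875   0.373875   0.612875   0.199250]
  [ 0.057125   0.134375   0.102125   0.497500]
det(I−A) = Σ_j (I−A)_1j·C_1j = (1.00)(0.460625) + (-0.15)(0.130500) + (-0.15)(0.181875) + (-0.05)(0.057125) = 0.4109125
(I − A)⁻¹ = adj(I−A) / det(I−A) ≈
  [   1.1210     0.4487     0.3410     0.2659]
  [   0.3176     1.9724     0.6991     0.8840]
  [   0.4426     0.9099     1.4915     0.4849]
  [   0.1390     0.3270     0.2485     1.2107]
Δx = (I − A)⁻¹ Δd with Δd having +150 in the Biotech component and 0 elsewhere.
So Δx_1 = L_11 · (+150), where L_11 = adj(I−A)_11 / det(I−A) = 0.460625 / 0.4109125.
Δx_1 = 0.460625 × (+150) / 0.4109125 = 69.09375 / 0.4109125 ≈ 168.15.

Δx_1 = 168.15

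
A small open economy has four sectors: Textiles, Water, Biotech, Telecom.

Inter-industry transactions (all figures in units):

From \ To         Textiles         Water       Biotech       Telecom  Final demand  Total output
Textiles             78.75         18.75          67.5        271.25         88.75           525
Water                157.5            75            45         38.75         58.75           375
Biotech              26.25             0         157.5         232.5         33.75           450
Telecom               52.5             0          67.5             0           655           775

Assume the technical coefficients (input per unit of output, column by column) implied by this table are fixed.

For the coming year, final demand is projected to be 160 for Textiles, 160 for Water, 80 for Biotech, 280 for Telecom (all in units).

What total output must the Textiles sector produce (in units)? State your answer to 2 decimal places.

x_1 = 423.79

Technical coefficients a_ij = z_ij / X_j:
  a_11 = 78.75/525 = 0.15, a_21 = 157.5/525 = 0.30, a_31 = 26.25/525 = 0.05, a_41 = 52.5/525 = 0.10
  a_12 = 18.75/375 = 0.05, a_22 = 75/375 = 0.20, a_32 = 0/375 = 0.00, a_42 = 0/375 = 0.00
  a_13 = 67.5/450 = 0.15, a_23 = 45/450 = 0.10, a_33 = 157.5/450 = 0.35, a_43 = 67.5/450 = 0.15
  a_14 = 271.25/775 = 0.35, a_24 = 38.75/775 = 0.05, a_34 = 232.5/775 = 0.30, a_44 = 0/775 = 0.00
I − A =
  [   0.85    -0.05    -0.15    -0.35]
  [  -0.30     0.80    -0.10    -0.05]
  [  -0.05     0.00     0.65    -0.30]
  [  -0.10     0.00    -0.15     1.00]
Compute the cofactors C_ij = (−1)^(i+j)·(3×3 minor ij) of I−A; the adjugate is their transpose:
adj(I−A) = Cᵀ =
  [ 0.484000   0.030250   0.167375   0.221125]
  [ 0.193125   0.476875   0.149375   0.136250]
  [ 0.064000   0.004000   0.636750   0.213625]
  [ 0.058000   0.003625   0.112250   0.426000]
det(I−A) = Σ_j (I−A)_1j·C_1j = (0.85)(0.484000) + (-0.05)(0.193125) + (-0.15)(0.064000) + (-0.35)(0.058000) = 0.37184375
(I − A)⁻¹ = adj(I−A) / det(I−A) ≈
  [   1.3016     0.0814     0.4501     0.5947]
  [   0.5194     1.2825     0.4017     0.3664]
  [   0.1721     0.0108     1.7124     0.5745]
  [   0.1560     0.0097     0.3019     1.1456]
x = (I − A)⁻¹ d = adj(I−A)·d / det(I−A), with det(I−A) = 0.37184375:
  x_1 = (0.484000·160 + 0.030250·160 + 0.167375·80 + 0.221125·280) / 0.37184375 = 157.585 / 0.37184375 ≈ 423.79
  x_2 = (0.193125·160 + 0.476875·160 + 0.149375·80 + 0.136250·280) / 0.37184375 = 157.30 / 0.37184375 ≈ 423.03
  x_3 = (0.064000·160 + 0.004000·160 + 0.636750·80 + 0.213625·280) / 0.37184375 = 121.635 / 0.37184375 ≈ 327.11
  x_4 = (0.058000·160 + 0.003625·160 + 0.112250·80 + 0.426000·280) / 0.37184375 = 138.12 / 0.37184375 ≈ 371.45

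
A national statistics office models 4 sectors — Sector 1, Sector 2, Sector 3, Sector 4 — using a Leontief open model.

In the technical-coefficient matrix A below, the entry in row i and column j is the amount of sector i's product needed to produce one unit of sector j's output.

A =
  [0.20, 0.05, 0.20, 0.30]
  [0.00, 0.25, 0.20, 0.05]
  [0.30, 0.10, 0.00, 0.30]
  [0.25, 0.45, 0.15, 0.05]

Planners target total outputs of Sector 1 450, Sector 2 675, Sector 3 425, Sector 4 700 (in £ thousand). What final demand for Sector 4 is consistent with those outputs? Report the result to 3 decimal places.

d_4 = 185.000

I − A =
  [   0.80    -0.05    -0.20    -0.30]
  [   0.00     0.75    -0.20    -0.05]
  [  -0.30    -0.10     1.00    -0.30]
  [  -0.25    -0.45    -0.15     0.95]
d = (I − A) x:
  d_1 = (+0.80)·450 + (-0.05)·675 + (-0.20)·425 + (-0.30)·700 = 31.250
  d_2 = (+0.00)·450 + (+0.75)·675 + (-0.20)·425 + (-0.05)·700 = 386.250
  d_3 = (-0.30)·450 + (-0.10)·675 + (+1.00)·425 + (-0.30)·700 = 12.500
  d_4 = (-0.25)·450 + (-0.45)·675 + (-0.15)·425 + (+0.95)·700 = 185.000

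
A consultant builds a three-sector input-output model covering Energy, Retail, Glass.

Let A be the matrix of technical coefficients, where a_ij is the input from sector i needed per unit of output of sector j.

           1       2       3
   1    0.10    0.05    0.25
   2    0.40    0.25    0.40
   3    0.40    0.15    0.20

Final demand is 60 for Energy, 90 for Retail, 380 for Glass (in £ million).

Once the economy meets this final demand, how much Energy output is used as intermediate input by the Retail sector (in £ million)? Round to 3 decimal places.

z_12 = 34.866

I − A =
  [   0.90    -0.05    -0.25]
  [  -0.40     0.75    -0.40]
  [  -0.40    -0.15     0.80]
Cofactors of I−A, C_ij = (−1)^(i+j)·(minor ij) (rows/columns in the sector order above):
  C_11 = (0.75)(0.80) − (-0.40)(-0.15) = 0.5400
  C_12 = −[(-0.40)(0.80) − (-0.40)(-0.40)] = 0.4800
  C_13 = (-0.40)(-0.15) − (0.75)(-0.40) = 0.3600
  C_21 = −[(-0.05)(0.80) − (-0.25)(-0.15)] = 0.0775
  C_22 = (0.90)(0.80) − (-0.25)(-0.40) = 0.6200
  C_23 = −[(0.90)(-0.15) − (-0.05)(-0.40)] = 0.1550
  C_31 = (-0.05)(-0.40) − (-0.25)(0.75) = 0.2075
  C_32 = −[(0.90)(-0.40) − (-0.25)(-0.40)] = 0.4600
  C_33 = (0.90)(0.75) − (-0.05)(-0.40) = 0.6550
det(I−A) = Σ_j (I−A)_1j·C_1j = (0.90)(0.5400) + (-0.05)(0.4800) + (-0.25)(0.3600) = 0.3720
adj(I−A) = Cᵀ =
  [ 0.5400   0.0775   0.2075]
  [ 0.4800   0.6200   0.4600]
  [ 0.3600   0.1550   0.6550]
(I − A)⁻¹ = adj(I−A) / det(I−A) ≈
  [   1.4516     0.2083     0.5578]
  [   1.2903     1.6667     1.2366]
  [   0.9677     0.4167     1.7608]
First solve x = (I − A)⁻¹ d = adj(I−A)·d / det(I−A); in particular x_2 = (0.4800·60 + 0.6200·90 + 0.4600·380) / 0.3720 = 259.40 / 0.3720 ≈ 697.31183.
Intermediate flow from 1 to 2: z_12 = a_12 · x_2 = 0.05 × 259.40 / 0.3720 = 12.97 / 0.3720 ≈ 34.866.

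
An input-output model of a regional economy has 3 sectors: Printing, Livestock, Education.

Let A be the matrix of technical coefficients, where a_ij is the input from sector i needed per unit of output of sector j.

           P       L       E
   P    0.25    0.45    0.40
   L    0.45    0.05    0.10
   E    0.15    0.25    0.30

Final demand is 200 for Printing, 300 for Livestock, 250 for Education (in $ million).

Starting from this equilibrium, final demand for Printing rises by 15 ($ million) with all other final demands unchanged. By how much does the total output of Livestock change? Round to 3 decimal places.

I − A =
  [   0.75    -0.45    -0.40]
  [  -0.45     0.95    -0.10]
  [  -0.15    -0.25     0.70]
Cofactors of I−A, C_ij = (−1)^(i+j)·(minor ij) (rows/columns in the sector order above):
  C_11 = (0.95)(0.70) − (-0.10)(-0.25) = 0.6400
  C_12 = −[(-0.45)(0.70) − (-0.10)(-0.15)] = 0.3300
  C_13 = (-0.45)(-0.25) − (0.95)(-0.15) = 0.2550
  C_21 = −[(-0.45)(0.70) − (-0.40)(-0.25)] = 0.4150
  C_22 = (0.75)(0.70) − (-0.40)(-0.15) = 0.4650
  C_23 = −[(0.75)(-0.25) − (-0.45)(-0.15)] = 0.2550
  C_31 = (-0.45)(-0.10) − (-0.40)(0.95) = 0.4250
  C_32 = −[(0.75)(-0.10) − (-0.40)(-0.45)] = 0.2550
  C_33 = (0.75)(0.95) − (-0.45)(-0.45) = 0.5100
det(I−A) = Σ_j (I−A)_1j·C_1j = (0.75)(0.6400) + (-0.45)(0.3300) + (-0.40)(0.2550) = 0.2295
adj(I−A) = Cᵀ =
  [ 0.6400   0.4150   0.4250]
  [ 0.3300   0.4650   0.2550]
  [ 0.2550   0.2550   0.5100]
(I − A)⁻¹ = adj(I−A) / det(I−A) ≈
  [   2.7887     1.8083     1.8519]
  [   1.4379     2.0261     1.1111]
  [   1.1111     1.1111     2.2222]
Δx = (I − A)⁻¹ Δd with Δd having +15 in the Printing component and 0 elsewhere.
So Δx_L = L_LP · (+15), where L_LP = adj(I−A)_LP / det(I−A) = 0.3300 / 0.2295.
Δx_L = 0.3300 × (+15) / 0.2295 = 4.95 / 0.2295 ≈ 21.569.

Δx_L = 21.569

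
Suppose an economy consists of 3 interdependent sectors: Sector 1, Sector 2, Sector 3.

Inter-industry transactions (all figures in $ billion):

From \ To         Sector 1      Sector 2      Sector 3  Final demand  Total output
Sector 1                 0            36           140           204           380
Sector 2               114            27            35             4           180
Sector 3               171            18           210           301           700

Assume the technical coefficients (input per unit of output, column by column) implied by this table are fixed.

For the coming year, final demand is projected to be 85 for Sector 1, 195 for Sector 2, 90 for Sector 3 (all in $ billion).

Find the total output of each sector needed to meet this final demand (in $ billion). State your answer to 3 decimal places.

Technical coefficients a_ij = z_ij / X_j:
  a_11 = 0/380 = 0.00, a_21 = 114/380 = 0.30, a_31 = 171/380 = 0.45
  a_12 = 36/180 = 0.20, a_22 = 27/180 = 0.15, a_32 = 18/180 = 0.10
  a_13 = 140/700 = 0.20, a_23 = 35/700 = 0.05, a_33 = 210/700 = 0.30
I − A =
  [   1.00    -0.20    -0.20]
  [  -0.30     0.85    -0.05]
  [  -0.45    -0.10     0.70]
Cofactors of I−A, C_ij = (−1)^(i+j)·(minor ij) (rows/columns in the sector order above):
  C_11 = (0.85)(0.70) − (-0.05)(-0.10) = 0.5900
  C_12 = −[(-0.30)(0.70) − (-0.05)(-0.45)] = 0.2325
  C_13 = (-0.30)(-0.10) − (0.85)(-0.45) = 0.4125
  C_21 = −[(-0.20)(0.70) − (-0.20)(-0.10)] = 0.1600
  C_22 = (1.00)(0.70) − (-0.20)(-0.45) = 0.6100
  C_23 = −[(1.00)(-0.10) − (-0.20)(-0.45)] = 0.1900
  C_31 = (-0.20)(-0.05) − (-0.20)(0.85) = 0.1800
  C_32 = −[(1.00)(-0.05) − (-0.20)(-0.30)] = 0.1100
  C_33 = (1.00)(0.85) − (-0.20)(-0.30) = 0.7900
det(I−A) = Σ_j (I−A)_1j·C_1j = (1.00)(0.5900) + (-0.20)(0.2325) + (-0.20)(0.4125) = 0.4610
adj(I−A) = Cᵀ =
  [ 0.5900   0.1600   0.1800]
  [ 0.2325   0.6100   0.1100]
  [ 0.4125   0.1900   0.7900]
(I − A)⁻¹ = adj(I−A) / det(I−A) ≈
  [   1.2798     0.3471     0.3905]
  [   0.5043     1.3232     0.2386]
  [   0.8948     0.4121     1.7137]
x = (I − A)⁻¹ d = adj(I−A)·d / det(I−A), with det(I−A) = 0.4610:
  x_1 = (0.5900·85 + 0.1600·195 + 0.1800·90) / 0.4610 = 97.55 / 0.4610 ≈ 211.605
  x_2 = (0.2325·85 + 0.6100·195 + 0.1100·90) / 0.4610 = 148.6125 / 0.4610 ≈ 322.370
  x_3 = (0.4125·85 + 0.1900·195 + 0.7900·90) / 0.4610 = 143.2125 / 0.4610 ≈ 310.656

x_1 = 211.605, x_2 = 322.370, x_3 = 310.656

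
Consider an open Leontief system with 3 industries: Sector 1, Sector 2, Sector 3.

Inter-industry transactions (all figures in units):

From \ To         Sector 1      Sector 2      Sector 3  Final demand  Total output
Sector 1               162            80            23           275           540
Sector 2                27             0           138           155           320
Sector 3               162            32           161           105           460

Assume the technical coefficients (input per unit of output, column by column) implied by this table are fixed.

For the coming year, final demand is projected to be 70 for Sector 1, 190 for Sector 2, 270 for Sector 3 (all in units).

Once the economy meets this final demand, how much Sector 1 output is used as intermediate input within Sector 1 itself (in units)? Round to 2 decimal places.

Technical coefficients a_ij = z_ij / X_j:
  a_11 = 162/540 = 0.30, a_21 = 27/540 = 0.05, a_31 = 162/540 = 0.30
  a_12 = 80/320 = 0.25, a_22 = 0/320 = 0.00, a_32 = 32/320 = 0.10
  a_13 = 23/460 = 0.05, a_23 = 138/460 = 0.30, a_33 = 161/460 = 0.35
I − A =
  [   0.70    -0.25    -0.05]
  [  -0.05     1.00    -0.30]
  [  -0.30    -0.10     0.65]
Cofactors of I−A, C_ij = (−1)^(i+j)·(minor ij) (rows/columns in the sector order above):
  C_11 = (1.00)(0.65) − (-0.30)(-0.10) = 0.6200
  C_12 = −[(-0.05)(0.65) − (-0.30)(-0.30)] = 0.1225
  C_13 = (-0.05)(-0.10) − (1.00)(-0.30) = 0.3050
  C_21 = −[(-0.25)(0.65) − (-0.05)(-0.10)] = 0.1675
  C_22 = (0.70)(0.65) − (-0.05)(-0.30) = 0.4400
  C_23 = −[(0.70)(-0.10) − (-0.25)(-0.30)] = 0.1450
  C_31 = (-0.25)(-0.30) − (-0.05)(1.00) = 0.1250
  C_32 = −[(0.70)(-0.30) − (-0.05)(-0.05)] = 0.2125
  C_33 = (0.70)(1.00) − (-0.25)(-0.05) = 0.6875
det(I−A) = Σ_j (I−A)_1j·C_1j = (0.70)(0.6200) + (-0.25)(0.1225) + (-0.05)(0.3050) = 0.388125
adj(I−A) = Cᵀ =
  [ 0.6200   0.1675   0.1250]
  [ 0.1225   0.4400   0.2125]
  [ 0.3050   0.1450   0.6875]
(I − A)⁻¹ = adj(I−A) / det(I−A) ≈
  [   1.5974     0.4316     0.3221]
  [   0.3156     1.1337     0.5475]
  [   0.7858     0.3736     1.7713]
First solve x = (I − A)⁻¹ d = adj(I−A)·d / det(I−A); in particular x_1 = (0.6200·70 + 0.1675·190 + 0.1250·270) / 0.388125 = 108.975 / 0.388125 ≈ 280.7729.
Intermediate flow from 1 to 1: z_11 = a_11 · x_1 = 0.30 × 108.975 / 0.388125 = 32.6925 / 0.388125 ≈ 84.23.

z_11 = 84.23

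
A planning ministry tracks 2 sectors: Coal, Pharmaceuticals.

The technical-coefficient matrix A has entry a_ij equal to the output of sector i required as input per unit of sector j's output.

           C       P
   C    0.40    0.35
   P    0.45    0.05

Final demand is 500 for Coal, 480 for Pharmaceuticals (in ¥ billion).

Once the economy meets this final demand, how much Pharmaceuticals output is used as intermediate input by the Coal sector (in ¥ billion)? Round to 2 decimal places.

z_PC = 701.45

I − A =
  [   0.60    -0.35]
  [  -0.45     0.95]
det(I−A) = (0.60)(0.95) − (-0.35)(-0.45) = 0.4125
adj(I−A) = [[0.95, 0.35], [0.45, 0.60]]
(I − A)⁻¹ = adj(I−A) / det(I−A) ≈
  [   2.3030     0.8485]
  [   1.0909     1.4545]
First solve x = (I − A)⁻¹ d = adj(I−A)·d / det(I−A); in particular x_C = (0.95·500 + 0.35·480) / 0.4125 = 643.00 / 0.4125 ≈ 1558.7879.
Intermediate flow from P to C: z_PC = a_PC · x_C = 0.45 × 643.00 / 0.4125 = 289.35 / 0.4125 ≈ 701.45.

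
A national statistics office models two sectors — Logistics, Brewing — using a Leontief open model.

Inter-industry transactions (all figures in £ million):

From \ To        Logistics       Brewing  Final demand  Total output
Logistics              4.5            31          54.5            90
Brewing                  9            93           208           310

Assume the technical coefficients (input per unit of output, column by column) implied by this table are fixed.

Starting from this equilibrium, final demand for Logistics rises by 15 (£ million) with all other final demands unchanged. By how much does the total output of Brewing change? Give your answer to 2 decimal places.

Technical coefficients a_ij = z_ij / X_j:
  a_LL = 4.5/90 = 0.05, a_BL = 9/90 = 0.10
  a_LB = 31/310 = 0.10, a_BB = 93/310 = 0.30
I − A =
  [   0.95    -0.10]
  [  -0.10     0.70]
det(I−A) = (0.95)(0.70) − (-0.10)(-0.10) = 0.6550
adj(I−A) = [[0.70, 0.10], [0.10, 0.95]]
(I − A)⁻¹ = adj(I−A) / det(I−A) ≈
  [   1.0687     0.1527]
  [   0.1527     1.4504]
Δx = (I − A)⁻¹ Δd with Δd having +15 in the Logistics component and 0 elsewhere.
So Δx_B = L_BL · (+15), where L_BL = adj(I−A)_BL / det(I−A) = 0.10 / 0.6550.
Δx_B = 0.10 × (+15) / 0.6550 = 1.50 / 0.6550 ≈ 2.29.

Δx_B = 2.29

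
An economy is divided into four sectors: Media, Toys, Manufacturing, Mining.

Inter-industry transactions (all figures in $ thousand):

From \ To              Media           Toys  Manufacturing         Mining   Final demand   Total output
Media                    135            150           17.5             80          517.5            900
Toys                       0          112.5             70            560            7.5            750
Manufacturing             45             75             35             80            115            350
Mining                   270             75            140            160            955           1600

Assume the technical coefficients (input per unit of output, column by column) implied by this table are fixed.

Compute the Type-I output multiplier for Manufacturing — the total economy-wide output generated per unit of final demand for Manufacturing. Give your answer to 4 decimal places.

m_3 = 2.7400

Technical coefficients a_ij = z_ij / X_j:
  a_11 = 135/900 = 0.15, a_21 = 0/900 = 0.00, a_31 = 45/900 = 0.05, a_41 = 270/900 = 0.30
  a_12 = 150/750 = 0.20, a_22 = 112.5/750 = 0.15, a_32 = 75/750 = 0.10, a_42 = 75/750 = 0.10
  a_13 = 17.5/350 = 0.05, a_23 = 70/350 = 0.20, a_33 = 35/350 = 0.10, a_43 = 140/350 = 0.40
  a_14 = 80/1600 = 0.05, a_24 = 560/1600 = 0.35, a_34 = 80/1600 = 0.05, a_44 = 160/1600 = 0.10
I − A =
  [   0.85    -0.20    -0.05    -0.05]
  [   0.00     0.85    -0.20    -0.35]
  [  -0.05    -0.10     0.90    -0.05]
  [  -0.30    -0.10    -0.40     0.90]
Compute the cofactors C_ij = (−1)^(i+j)·(3×3 minor ij) of I−A; the adjugate is their transpose:
adj(I−A) = Cᵀ =
  [ 0.607000   0.169250   0.118500   0.106125]
  [ 0.113500   0.654000   0.274250   0.275875]
  [ 0.059750   0.091500   0.586750   0.071500]
  [ 0.241500   0.169750   0.330750   0.629125]
det(I−A) = Σ_j (I−A)_1j·C_1j = (0.85)(0.607000) + (-0.20)(0.113500) + (-0.05)(0.059750) + (-0.05)(0.241500) = 0.4781875
(I − A)⁻¹ = adj(I−A) / det(I−A) ≈
  [   1.26938     0.35394     0.24781     0.22193]
  [   0.23735     1.36766     0.57352     0.57692]
  [   0.12495     0.19135     1.22703     0.14952]
  [   0.50503     0.35499     0.69167     1.31565]
The output multiplier for sector j is the column-j sum of the Leontief inverse (I − A)⁻¹ = adj(I−A) / det(I−A).
Column 3 of adj(I−A): (0.118500, 0.274250, 0.586750, 0.330750); det(I−A) = 0.4781875.
m_3 = (0.118500 + 0.274250 + 0.586750 + 0.330750) / 0.4781875 = 1.31025 / 0.4781875 ≈ 2.7400.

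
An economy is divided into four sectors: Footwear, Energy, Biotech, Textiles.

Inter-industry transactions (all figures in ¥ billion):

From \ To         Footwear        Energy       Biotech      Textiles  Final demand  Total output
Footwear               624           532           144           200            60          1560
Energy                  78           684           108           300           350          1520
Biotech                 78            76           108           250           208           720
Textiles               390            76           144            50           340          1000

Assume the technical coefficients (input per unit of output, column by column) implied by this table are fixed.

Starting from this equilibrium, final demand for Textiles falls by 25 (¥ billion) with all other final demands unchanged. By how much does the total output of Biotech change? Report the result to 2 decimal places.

Δx_3 = -15.89

Technical coefficients a_ij = z_ij / X_j:
  a_11 = 624/1560 = 0.40, a_21 = 78/1560 = 0.05, a_31 = 78/1560 = 0.05, a_41 = 390/1560 = 0.25
  a_12 = 532/1520 = 0.35, a_22 = 684/1520 = 0.45, a_32 = 76/1520 = 0.05, a_42 = 76/1520 = 0.05
  a_13 = 144/720 = 0.20, a_23 = 108/720 = 0.15, a_33 = 108/720 = 0.15, a_43 = 144/720 = 0.20
  a_14 = 200/1000 = 0.20, a_24 = 300/1000 = 0.30, a_34 = 250/1000 = 0.25, a_44 = 50/1000 = 0.05
I − A =
  [   0.60    -0.35    -0.20    -0.20]
  [  -0.05     0.55    -0.15    -0.30]
  [  -0.05    -0.05     0.85    -0.25]
  [  -0.25    -0.05    -0.20     0.95]
Compute the cofactors C_ij = (−1)^(i+j)·(3×3 minor ij) of I−A; the adjugate is their transpose:
adj(I−A) = Cᵀ =
  [ 0.391875   0.287625   0.195875   0.224875]
  [ 0.121125   0.388000   0.140500   0.185000]
  [ 0.066500   0.072500   0.233625   0.098375]
  [ 0.123500   0.111375   0.108125   0.252500]
det(I−A) = Σ_j (I−A)_1j·C_1j = (0.60)(0.391875) + (-0.35)(0.121125) + (-0.20)(0.066500) + (-0.20)(0.123500) = 0.15473125
(I − A)⁻¹ = adj(I−A) / det(I−A) ≈
  [   2.5326     1.8589     1.2659     1.4533]
  [   0.7828     2.5076     0.9080     1.1956]
  [   0.4298     0.4686     1.5099     0.6358]
  [   0.7982     0.7198     0.6988     1.6319]
Δx = (I − A)⁻¹ Δd with Δd having -25 in the Textiles component and 0 elsewhere.
So Δx_3 = L_34 · (-25), where L_34 = adj(I−A)_34 / det(I−A) = 0.098375 / 0.15473125.
Δx_3 = 0.098375 × (-25) / 0.15473125 = -2.459375 / 0.15473125 ≈ -15.89.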